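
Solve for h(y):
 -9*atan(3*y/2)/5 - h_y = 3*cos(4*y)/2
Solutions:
 h(y) = C1 - 9*y*atan(3*y/2)/5 + 3*log(9*y^2 + 4)/5 - 3*sin(4*y)/8


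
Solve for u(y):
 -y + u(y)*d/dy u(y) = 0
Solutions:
 u(y) = -sqrt(C1 + y^2)
 u(y) = sqrt(C1 + y^2)


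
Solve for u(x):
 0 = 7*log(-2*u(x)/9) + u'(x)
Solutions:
 Integral(1/(log(-_y) - 2*log(3) + log(2)), (_y, u(x)))/7 = C1 - x


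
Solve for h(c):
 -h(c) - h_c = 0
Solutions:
 h(c) = C1*exp(-c)


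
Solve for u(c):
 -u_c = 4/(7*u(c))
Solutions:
 u(c) = -sqrt(C1 - 56*c)/7
 u(c) = sqrt(C1 - 56*c)/7


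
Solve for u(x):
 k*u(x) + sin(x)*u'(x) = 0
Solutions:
 u(x) = C1*exp(k*(-log(cos(x) - 1) + log(cos(x) + 1))/2)


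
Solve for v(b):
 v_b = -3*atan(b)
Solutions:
 v(b) = C1 - 3*b*atan(b) + 3*log(b^2 + 1)/2


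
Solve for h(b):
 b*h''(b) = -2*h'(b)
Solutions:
 h(b) = C1 + C2/b


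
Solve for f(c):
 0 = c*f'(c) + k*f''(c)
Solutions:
 f(c) = C1 + C2*sqrt(k)*erf(sqrt(2)*c*sqrt(1/k)/2)


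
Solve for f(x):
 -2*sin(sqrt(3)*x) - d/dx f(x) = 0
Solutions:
 f(x) = C1 + 2*sqrt(3)*cos(sqrt(3)*x)/3


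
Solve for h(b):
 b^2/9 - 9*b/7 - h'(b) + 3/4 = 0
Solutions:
 h(b) = C1 + b^3/27 - 9*b^2/14 + 3*b/4


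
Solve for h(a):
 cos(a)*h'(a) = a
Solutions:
 h(a) = C1 + Integral(a/cos(a), a)


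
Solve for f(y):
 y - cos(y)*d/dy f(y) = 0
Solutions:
 f(y) = C1 + Integral(y/cos(y), y)


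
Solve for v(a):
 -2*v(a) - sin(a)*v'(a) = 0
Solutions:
 v(a) = C1*(cos(a) + 1)/(cos(a) - 1)


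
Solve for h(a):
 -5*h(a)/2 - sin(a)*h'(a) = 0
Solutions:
 h(a) = C1*(cos(a) + 1)^(5/4)/(cos(a) - 1)^(5/4)


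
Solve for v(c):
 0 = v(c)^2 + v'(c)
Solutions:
 v(c) = 1/(C1 + c)


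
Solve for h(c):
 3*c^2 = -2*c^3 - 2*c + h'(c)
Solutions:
 h(c) = C1 + c^4/2 + c^3 + c^2


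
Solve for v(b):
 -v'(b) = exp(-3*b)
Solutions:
 v(b) = C1 + exp(-3*b)/3


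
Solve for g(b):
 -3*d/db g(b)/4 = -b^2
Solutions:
 g(b) = C1 + 4*b^3/9


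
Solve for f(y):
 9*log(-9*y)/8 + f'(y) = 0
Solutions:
 f(y) = C1 - 9*y*log(-y)/8 + 9*y*(1 - 2*log(3))/8


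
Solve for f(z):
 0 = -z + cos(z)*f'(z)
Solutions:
 f(z) = C1 + Integral(z/cos(z), z)


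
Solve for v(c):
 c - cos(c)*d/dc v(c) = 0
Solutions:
 v(c) = C1 + Integral(c/cos(c), c)


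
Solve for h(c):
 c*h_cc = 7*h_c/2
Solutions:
 h(c) = C1 + C2*c^(9/2)


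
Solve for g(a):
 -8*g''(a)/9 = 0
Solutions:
 g(a) = C1 + C2*a


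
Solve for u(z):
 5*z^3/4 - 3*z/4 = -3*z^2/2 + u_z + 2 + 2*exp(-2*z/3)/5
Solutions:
 u(z) = C1 + 5*z^4/16 + z^3/2 - 3*z^2/8 - 2*z + 3*exp(-2*z/3)/5


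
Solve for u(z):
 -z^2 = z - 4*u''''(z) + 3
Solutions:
 u(z) = C1 + C2*z + C3*z^2 + C4*z^3 + z^6/1440 + z^5/480 + z^4/32


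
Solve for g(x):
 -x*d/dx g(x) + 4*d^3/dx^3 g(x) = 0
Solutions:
 g(x) = C1 + Integral(C2*airyai(2^(1/3)*x/2) + C3*airybi(2^(1/3)*x/2), x)


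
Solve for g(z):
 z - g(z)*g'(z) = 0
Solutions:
 g(z) = -sqrt(C1 + z^2)
 g(z) = sqrt(C1 + z^2)


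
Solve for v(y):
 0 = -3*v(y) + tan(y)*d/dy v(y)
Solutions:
 v(y) = C1*sin(y)^3


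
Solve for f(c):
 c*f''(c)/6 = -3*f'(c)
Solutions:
 f(c) = C1 + C2/c^17


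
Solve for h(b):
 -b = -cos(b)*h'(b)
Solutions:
 h(b) = C1 + Integral(b/cos(b), b)


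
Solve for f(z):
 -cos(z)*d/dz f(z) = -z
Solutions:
 f(z) = C1 + Integral(z/cos(z), z)


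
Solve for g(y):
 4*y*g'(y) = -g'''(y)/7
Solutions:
 g(y) = C1 + Integral(C2*airyai(-28^(1/3)*y) + C3*airybi(-28^(1/3)*y), y)


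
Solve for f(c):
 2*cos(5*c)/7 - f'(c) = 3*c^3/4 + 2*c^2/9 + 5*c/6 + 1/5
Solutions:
 f(c) = C1 - 3*c^4/16 - 2*c^3/27 - 5*c^2/12 - c/5 + 2*sin(5*c)/35


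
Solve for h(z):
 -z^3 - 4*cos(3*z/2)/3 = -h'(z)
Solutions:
 h(z) = C1 + z^4/4 + 8*sin(3*z/2)/9


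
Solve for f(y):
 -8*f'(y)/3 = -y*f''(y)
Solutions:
 f(y) = C1 + C2*y^(11/3)


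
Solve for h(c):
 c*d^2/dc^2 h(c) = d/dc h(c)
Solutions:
 h(c) = C1 + C2*c^2


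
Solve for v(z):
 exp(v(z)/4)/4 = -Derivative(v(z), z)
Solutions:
 v(z) = 4*log(1/(C1 + z)) + 16*log(2)


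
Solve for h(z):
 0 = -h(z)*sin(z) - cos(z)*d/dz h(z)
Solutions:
 h(z) = C1*cos(z)


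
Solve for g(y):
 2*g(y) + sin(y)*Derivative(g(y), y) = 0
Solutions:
 g(y) = C1*(cos(y) + 1)/(cos(y) - 1)


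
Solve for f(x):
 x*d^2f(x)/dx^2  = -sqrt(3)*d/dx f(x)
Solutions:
 f(x) = C1 + C2*x^(1 - sqrt(3))


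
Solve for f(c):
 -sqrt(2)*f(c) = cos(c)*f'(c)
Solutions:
 f(c) = C1*(sin(c) - 1)^(sqrt(2)/2)/(sin(c) + 1)^(sqrt(2)/2)


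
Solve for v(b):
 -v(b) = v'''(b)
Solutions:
 v(b) = C3*exp(-b) + (C1*sin(sqrt(3)*b/2) + C2*cos(sqrt(3)*b/2))*exp(b/2)


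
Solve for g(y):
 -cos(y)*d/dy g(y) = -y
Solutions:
 g(y) = C1 + Integral(y/cos(y), y)


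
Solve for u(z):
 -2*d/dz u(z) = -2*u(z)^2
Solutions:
 u(z) = -1/(C1 + z)


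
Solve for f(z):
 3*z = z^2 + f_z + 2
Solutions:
 f(z) = C1 - z^3/3 + 3*z^2/2 - 2*z


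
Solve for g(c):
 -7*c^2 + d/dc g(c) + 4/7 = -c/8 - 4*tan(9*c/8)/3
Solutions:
 g(c) = C1 + 7*c^3/3 - c^2/16 - 4*c/7 + 32*log(cos(9*c/8))/27


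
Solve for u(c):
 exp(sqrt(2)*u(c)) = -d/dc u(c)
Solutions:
 u(c) = sqrt(2)*(2*log(1/(C1 + c)) - log(2))/4


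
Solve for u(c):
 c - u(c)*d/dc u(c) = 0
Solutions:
 u(c) = -sqrt(C1 + c^2)
 u(c) = sqrt(C1 + c^2)


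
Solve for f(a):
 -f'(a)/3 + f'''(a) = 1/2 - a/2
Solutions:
 f(a) = C1 + C2*exp(-sqrt(3)*a/3) + C3*exp(sqrt(3)*a/3) + 3*a^2/4 - 3*a/2


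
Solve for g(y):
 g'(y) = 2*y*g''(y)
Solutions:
 g(y) = C1 + C2*y^(3/2)


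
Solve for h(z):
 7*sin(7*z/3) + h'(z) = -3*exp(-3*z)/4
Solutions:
 h(z) = C1 + 3*cos(7*z/3) + exp(-3*z)/4


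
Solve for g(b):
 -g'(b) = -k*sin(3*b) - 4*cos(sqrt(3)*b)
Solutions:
 g(b) = C1 - k*cos(3*b)/3 + 4*sqrt(3)*sin(sqrt(3)*b)/3


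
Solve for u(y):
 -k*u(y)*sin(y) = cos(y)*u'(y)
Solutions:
 u(y) = C1*exp(k*log(cos(y)))


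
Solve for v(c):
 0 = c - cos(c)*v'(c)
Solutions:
 v(c) = C1 + Integral(c/cos(c), c)


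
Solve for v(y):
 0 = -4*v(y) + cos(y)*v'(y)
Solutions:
 v(y) = C1*(sin(y)^2 + 2*sin(y) + 1)/(sin(y)^2 - 2*sin(y) + 1)


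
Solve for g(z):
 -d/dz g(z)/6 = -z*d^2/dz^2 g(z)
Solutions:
 g(z) = C1 + C2*z^(7/6)


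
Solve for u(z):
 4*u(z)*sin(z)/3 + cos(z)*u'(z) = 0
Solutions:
 u(z) = C1*cos(z)^(4/3)


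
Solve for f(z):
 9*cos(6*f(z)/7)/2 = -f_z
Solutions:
 9*z/2 - 7*log(sin(6*f(z)/7) - 1)/12 + 7*log(sin(6*f(z)/7) + 1)/12 = C1


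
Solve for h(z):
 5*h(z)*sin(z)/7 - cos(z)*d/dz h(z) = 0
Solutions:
 h(z) = C1/cos(z)^(5/7)


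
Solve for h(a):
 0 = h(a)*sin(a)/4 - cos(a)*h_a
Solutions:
 h(a) = C1/cos(a)^(1/4)


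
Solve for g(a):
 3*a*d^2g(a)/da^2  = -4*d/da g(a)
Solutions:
 g(a) = C1 + C2/a^(1/3)


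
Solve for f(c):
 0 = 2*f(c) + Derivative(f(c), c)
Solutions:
 f(c) = C1*exp(-2*c)


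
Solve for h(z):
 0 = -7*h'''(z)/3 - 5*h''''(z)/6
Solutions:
 h(z) = C1 + C2*z + C3*z^2 + C4*exp(-14*z/5)


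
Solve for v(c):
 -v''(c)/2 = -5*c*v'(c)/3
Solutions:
 v(c) = C1 + C2*erfi(sqrt(15)*c/3)


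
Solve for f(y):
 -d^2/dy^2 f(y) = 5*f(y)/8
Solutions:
 f(y) = C1*sin(sqrt(10)*y/4) + C2*cos(sqrt(10)*y/4)


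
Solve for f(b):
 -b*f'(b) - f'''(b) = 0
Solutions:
 f(b) = C1 + Integral(C2*airyai(-b) + C3*airybi(-b), b)


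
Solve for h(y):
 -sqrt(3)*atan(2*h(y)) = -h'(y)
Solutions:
 Integral(1/atan(2*_y), (_y, h(y))) = C1 + sqrt(3)*y


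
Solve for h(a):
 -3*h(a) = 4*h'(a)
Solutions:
 h(a) = C1*exp(-3*a/4)


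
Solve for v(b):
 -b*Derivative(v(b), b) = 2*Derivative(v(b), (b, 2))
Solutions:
 v(b) = C1 + C2*erf(b/2)


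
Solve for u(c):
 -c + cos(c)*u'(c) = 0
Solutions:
 u(c) = C1 + Integral(c/cos(c), c)


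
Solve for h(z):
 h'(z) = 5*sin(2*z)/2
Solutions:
 h(z) = C1 - 5*cos(2*z)/4


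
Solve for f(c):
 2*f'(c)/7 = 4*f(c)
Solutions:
 f(c) = C1*exp(14*c)


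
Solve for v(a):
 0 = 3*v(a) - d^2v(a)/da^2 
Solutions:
 v(a) = C1*exp(-sqrt(3)*a) + C2*exp(sqrt(3)*a)


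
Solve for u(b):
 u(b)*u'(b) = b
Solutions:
 u(b) = -sqrt(C1 + b^2)
 u(b) = sqrt(C1 + b^2)


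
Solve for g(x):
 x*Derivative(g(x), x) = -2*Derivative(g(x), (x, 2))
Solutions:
 g(x) = C1 + C2*erf(x/2)


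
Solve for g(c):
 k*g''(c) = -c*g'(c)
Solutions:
 g(c) = C1 + C2*sqrt(k)*erf(sqrt(2)*c*sqrt(1/k)/2)


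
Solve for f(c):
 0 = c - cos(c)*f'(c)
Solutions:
 f(c) = C1 + Integral(c/cos(c), c)


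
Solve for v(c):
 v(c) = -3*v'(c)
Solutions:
 v(c) = C1*exp(-c/3)


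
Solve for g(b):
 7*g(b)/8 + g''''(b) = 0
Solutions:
 g(b) = (C1*sin(2^(3/4)*7^(1/4)*b/4) + C2*cos(2^(3/4)*7^(1/4)*b/4))*exp(-2^(3/4)*7^(1/4)*b/4) + (C3*sin(2^(3/4)*7^(1/4)*b/4) + C4*cos(2^(3/4)*7^(1/4)*b/4))*exp(2^(3/4)*7^(1/4)*b/4)


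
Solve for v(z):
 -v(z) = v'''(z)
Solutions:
 v(z) = C3*exp(-z) + (C1*sin(sqrt(3)*z/2) + C2*cos(sqrt(3)*z/2))*exp(z/2)


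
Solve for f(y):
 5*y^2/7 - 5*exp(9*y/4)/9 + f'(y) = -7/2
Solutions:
 f(y) = C1 - 5*y^3/21 - 7*y/2 + 20*exp(9*y/4)/81


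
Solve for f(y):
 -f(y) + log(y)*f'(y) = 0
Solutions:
 f(y) = C1*exp(li(y))


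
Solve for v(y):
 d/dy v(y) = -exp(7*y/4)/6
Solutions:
 v(y) = C1 - 2*exp(7*y/4)/21


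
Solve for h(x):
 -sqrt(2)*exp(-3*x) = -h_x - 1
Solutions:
 h(x) = C1 - x - sqrt(2)*exp(-3*x)/3


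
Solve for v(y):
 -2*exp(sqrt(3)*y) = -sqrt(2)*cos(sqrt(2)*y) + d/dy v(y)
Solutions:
 v(y) = C1 - 2*sqrt(3)*exp(sqrt(3)*y)/3 + sin(sqrt(2)*y)


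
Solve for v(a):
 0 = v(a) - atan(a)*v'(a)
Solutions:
 v(a) = C1*exp(Integral(1/atan(a), a))


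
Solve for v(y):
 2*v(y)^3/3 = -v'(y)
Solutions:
 v(y) = -sqrt(6)*sqrt(-1/(C1 - 2*y))/2
 v(y) = sqrt(6)*sqrt(-1/(C1 - 2*y))/2


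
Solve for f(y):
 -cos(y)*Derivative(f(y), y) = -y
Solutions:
 f(y) = C1 + Integral(y/cos(y), y)


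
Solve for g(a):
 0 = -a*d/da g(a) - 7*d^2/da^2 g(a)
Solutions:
 g(a) = C1 + C2*erf(sqrt(14)*a/14)


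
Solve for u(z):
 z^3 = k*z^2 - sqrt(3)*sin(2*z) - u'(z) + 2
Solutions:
 u(z) = C1 + k*z^3/3 - z^4/4 + 2*z + sqrt(3)*cos(2*z)/2


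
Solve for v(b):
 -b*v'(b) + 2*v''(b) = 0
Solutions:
 v(b) = C1 + C2*erfi(b/2)


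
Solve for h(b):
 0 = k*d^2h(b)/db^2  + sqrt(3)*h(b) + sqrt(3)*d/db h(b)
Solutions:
 h(b) = C1*exp(b*(sqrt(-4*sqrt(3)*k + 3) - sqrt(3))/(2*k)) + C2*exp(-b*(sqrt(-4*sqrt(3)*k + 3) + sqrt(3))/(2*k))


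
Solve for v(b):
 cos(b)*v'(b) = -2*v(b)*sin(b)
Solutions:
 v(b) = C1*cos(b)^2


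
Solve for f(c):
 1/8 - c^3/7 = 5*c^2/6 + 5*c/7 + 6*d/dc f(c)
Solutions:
 f(c) = C1 - c^4/168 - 5*c^3/108 - 5*c^2/84 + c/48


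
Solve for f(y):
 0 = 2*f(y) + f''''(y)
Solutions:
 f(y) = (C1*sin(2^(3/4)*y/2) + C2*cos(2^(3/4)*y/2))*exp(-2^(3/4)*y/2) + (C3*sin(2^(3/4)*y/2) + C4*cos(2^(3/4)*y/2))*exp(2^(3/4)*y/2)


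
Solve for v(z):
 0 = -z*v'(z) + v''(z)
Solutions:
 v(z) = C1 + C2*erfi(sqrt(2)*z/2)


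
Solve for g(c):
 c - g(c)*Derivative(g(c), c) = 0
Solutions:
 g(c) = -sqrt(C1 + c^2)
 g(c) = sqrt(C1 + c^2)


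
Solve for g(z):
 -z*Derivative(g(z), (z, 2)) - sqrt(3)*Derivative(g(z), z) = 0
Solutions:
 g(z) = C1 + C2*z^(1 - sqrt(3))


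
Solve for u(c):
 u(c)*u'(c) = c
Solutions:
 u(c) = -sqrt(C1 + c^2)
 u(c) = sqrt(C1 + c^2)


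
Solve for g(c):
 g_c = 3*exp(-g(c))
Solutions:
 g(c) = log(C1 + 3*c)


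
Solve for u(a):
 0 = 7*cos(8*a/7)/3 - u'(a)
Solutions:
 u(a) = C1 + 49*sin(8*a/7)/24


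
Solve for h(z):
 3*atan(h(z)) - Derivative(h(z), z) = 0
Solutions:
 Integral(1/atan(_y), (_y, h(z))) = C1 + 3*z


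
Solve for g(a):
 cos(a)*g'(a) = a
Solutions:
 g(a) = C1 + Integral(a/cos(a), a)


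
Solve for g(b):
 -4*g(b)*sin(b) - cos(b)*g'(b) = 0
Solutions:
 g(b) = C1*cos(b)^4


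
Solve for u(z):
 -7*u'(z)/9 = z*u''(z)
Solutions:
 u(z) = C1 + C2*z^(2/9)


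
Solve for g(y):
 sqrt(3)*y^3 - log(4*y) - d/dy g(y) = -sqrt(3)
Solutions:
 g(y) = C1 + sqrt(3)*y^4/4 - y*log(y) - y*log(4) + y + sqrt(3)*y


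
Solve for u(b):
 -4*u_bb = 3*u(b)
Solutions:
 u(b) = C1*sin(sqrt(3)*b/2) + C2*cos(sqrt(3)*b/2)


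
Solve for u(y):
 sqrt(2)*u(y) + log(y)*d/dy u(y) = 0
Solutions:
 u(y) = C1*exp(-sqrt(2)*li(y))


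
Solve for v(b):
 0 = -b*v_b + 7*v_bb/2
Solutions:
 v(b) = C1 + C2*erfi(sqrt(7)*b/7)


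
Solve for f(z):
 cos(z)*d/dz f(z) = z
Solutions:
 f(z) = C1 + Integral(z/cos(z), z)


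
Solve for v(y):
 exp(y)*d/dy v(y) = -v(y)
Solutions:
 v(y) = C1*exp(exp(-y))


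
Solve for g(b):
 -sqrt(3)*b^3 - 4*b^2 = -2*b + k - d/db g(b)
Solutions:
 g(b) = C1 + sqrt(3)*b^4/4 + 4*b^3/3 - b^2 + b*k


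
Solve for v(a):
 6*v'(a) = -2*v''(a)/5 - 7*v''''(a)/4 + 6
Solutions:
 v(a) = C1 + C2*exp(a*(-4*2450^(1/3)*3^(2/3)/(4725 + sqrt(22328985))^(1/3) + 420^(1/3)*(4725 + sqrt(22328985))^(1/3))/210)*sin(3^(1/6)*a*(12*2450^(1/3)/(4725 + sqrt(22328985))^(1/3) + 140^(1/3)*3^(2/3)*(4725 + sqrt(22328985))^(1/3))/210) + C3*exp(a*(-4*2450^(1/3)*3^(2/3)/(4725 + sqrt(22328985))^(1/3) + 420^(1/3)*(4725 + sqrt(22328985))^(1/3))/210)*cos(3^(1/6)*a*(12*2450^(1/3)/(4725 + sqrt(22328985))^(1/3) + 140^(1/3)*3^(2/3)*(4725 + sqrt(22328985))^(1/3))/210) + C4*exp(-a*(-4*2450^(1/3)*3^(2/3)/(4725 + sqrt(22328985))^(1/3) + 420^(1/3)*(4725 + sqrt(22328985))^(1/3))/105) + a


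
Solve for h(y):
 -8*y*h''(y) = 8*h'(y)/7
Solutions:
 h(y) = C1 + C2*y^(6/7)


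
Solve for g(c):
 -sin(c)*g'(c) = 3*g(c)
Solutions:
 g(c) = C1*(cos(c) + 1)^(3/2)/(cos(c) - 1)^(3/2)


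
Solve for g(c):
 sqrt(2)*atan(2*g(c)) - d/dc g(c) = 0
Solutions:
 Integral(1/atan(2*_y), (_y, g(c))) = C1 + sqrt(2)*c


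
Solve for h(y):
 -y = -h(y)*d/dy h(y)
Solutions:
 h(y) = -sqrt(C1 + y^2)
 h(y) = sqrt(C1 + y^2)


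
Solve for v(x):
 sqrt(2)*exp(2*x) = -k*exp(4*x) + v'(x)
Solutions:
 v(x) = C1 + k*exp(4*x)/4 + sqrt(2)*exp(2*x)/2


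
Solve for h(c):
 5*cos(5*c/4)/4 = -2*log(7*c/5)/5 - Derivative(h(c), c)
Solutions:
 h(c) = C1 - 2*c*log(c)/5 - 2*c*log(7)/5 + 2*c/5 + 2*c*log(5)/5 - sin(5*c/4)


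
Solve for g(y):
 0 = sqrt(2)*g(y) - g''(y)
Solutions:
 g(y) = C1*exp(-2^(1/4)*y) + C2*exp(2^(1/4)*y)


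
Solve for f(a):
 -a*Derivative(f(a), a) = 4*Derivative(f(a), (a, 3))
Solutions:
 f(a) = C1 + Integral(C2*airyai(-2^(1/3)*a/2) + C3*airybi(-2^(1/3)*a/2), a)


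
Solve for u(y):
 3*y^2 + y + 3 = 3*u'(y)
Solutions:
 u(y) = C1 + y^3/3 + y^2/6 + y


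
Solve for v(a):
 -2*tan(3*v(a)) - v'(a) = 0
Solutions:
 v(a) = -asin(C1*exp(-6*a))/3 + pi/3
 v(a) = asin(C1*exp(-6*a))/3


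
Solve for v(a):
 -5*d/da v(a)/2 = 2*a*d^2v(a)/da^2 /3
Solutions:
 v(a) = C1 + C2/a^(11/4)


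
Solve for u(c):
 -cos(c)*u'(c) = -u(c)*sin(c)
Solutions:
 u(c) = C1/cos(c)


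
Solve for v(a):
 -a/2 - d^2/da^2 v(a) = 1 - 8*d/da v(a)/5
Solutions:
 v(a) = C1 + C2*exp(8*a/5) + 5*a^2/32 + 105*a/128


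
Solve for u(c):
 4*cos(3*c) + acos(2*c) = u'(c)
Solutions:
 u(c) = C1 + c*acos(2*c) - sqrt(1 - 4*c^2)/2 + 4*sin(3*c)/3


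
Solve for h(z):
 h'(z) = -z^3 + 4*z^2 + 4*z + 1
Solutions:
 h(z) = C1 - z^4/4 + 4*z^3/3 + 2*z^2 + z


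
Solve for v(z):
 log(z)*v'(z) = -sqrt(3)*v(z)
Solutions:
 v(z) = C1*exp(-sqrt(3)*li(z))


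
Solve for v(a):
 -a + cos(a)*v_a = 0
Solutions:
 v(a) = C1 + Integral(a/cos(a), a)


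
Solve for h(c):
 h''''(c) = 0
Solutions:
 h(c) = C1 + C2*c + C3*c^2 + C4*c^3


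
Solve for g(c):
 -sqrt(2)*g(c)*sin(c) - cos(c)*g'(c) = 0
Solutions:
 g(c) = C1*cos(c)^(sqrt(2))


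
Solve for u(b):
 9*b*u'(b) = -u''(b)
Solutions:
 u(b) = C1 + C2*erf(3*sqrt(2)*b/2)


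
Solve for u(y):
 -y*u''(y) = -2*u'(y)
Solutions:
 u(y) = C1 + C2*y^3


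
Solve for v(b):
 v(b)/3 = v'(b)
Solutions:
 v(b) = C1*exp(b/3)


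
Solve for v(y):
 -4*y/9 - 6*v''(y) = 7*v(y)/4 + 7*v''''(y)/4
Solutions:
 v(y) = C1*sin(sqrt(7)*y*sqrt(12 - sqrt(95))/7) + C2*sin(sqrt(7)*y*sqrt(sqrt(95) + 12)/7) + C3*cos(sqrt(7)*y*sqrt(12 - sqrt(95))/7) + C4*cos(sqrt(7)*y*sqrt(sqrt(95) + 12)/7) - 16*y/63


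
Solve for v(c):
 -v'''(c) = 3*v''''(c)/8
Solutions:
 v(c) = C1 + C2*c + C3*c^2 + C4*exp(-8*c/3)


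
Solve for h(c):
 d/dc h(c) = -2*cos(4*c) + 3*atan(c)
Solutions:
 h(c) = C1 + 3*c*atan(c) - 3*log(c^2 + 1)/2 - sin(4*c)/2


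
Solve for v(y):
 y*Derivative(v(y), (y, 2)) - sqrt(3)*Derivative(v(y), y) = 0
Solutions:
 v(y) = C1 + C2*y^(1 + sqrt(3))


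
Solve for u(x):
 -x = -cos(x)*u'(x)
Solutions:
 u(x) = C1 + Integral(x/cos(x), x)


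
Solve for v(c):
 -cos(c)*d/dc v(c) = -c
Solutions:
 v(c) = C1 + Integral(c/cos(c), c)


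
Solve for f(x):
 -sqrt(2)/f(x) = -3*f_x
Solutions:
 f(x) = -sqrt(C1 + 6*sqrt(2)*x)/3
 f(x) = sqrt(C1 + 6*sqrt(2)*x)/3


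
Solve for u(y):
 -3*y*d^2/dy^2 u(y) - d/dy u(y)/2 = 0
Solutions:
 u(y) = C1 + C2*y^(5/6)


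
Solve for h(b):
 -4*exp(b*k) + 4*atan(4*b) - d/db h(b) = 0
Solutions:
 h(b) = C1 + 4*b*atan(4*b) - 4*Piecewise((exp(b*k)/k, Ne(k, 0)), (b, True)) - log(16*b^2 + 1)/2


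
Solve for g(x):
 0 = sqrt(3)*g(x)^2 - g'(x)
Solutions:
 g(x) = -1/(C1 + sqrt(3)*x)


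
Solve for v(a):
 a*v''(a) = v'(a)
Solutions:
 v(a) = C1 + C2*a^2


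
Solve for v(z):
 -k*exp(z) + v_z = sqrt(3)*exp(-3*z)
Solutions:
 v(z) = C1 + k*exp(z) - sqrt(3)*exp(-3*z)/3


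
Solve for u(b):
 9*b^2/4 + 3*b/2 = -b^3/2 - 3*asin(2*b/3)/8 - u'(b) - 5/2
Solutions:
 u(b) = C1 - b^4/8 - 3*b^3/4 - 3*b^2/4 - 3*b*asin(2*b/3)/8 - 5*b/2 - 3*sqrt(9 - 4*b^2)/16


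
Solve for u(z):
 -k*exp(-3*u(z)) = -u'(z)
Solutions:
 u(z) = log(C1 + 3*k*z)/3
 u(z) = log((-3^(1/3) - 3^(5/6)*I)*(C1 + k*z)^(1/3)/2)
 u(z) = log((-3^(1/3) + 3^(5/6)*I)*(C1 + k*z)^(1/3)/2)


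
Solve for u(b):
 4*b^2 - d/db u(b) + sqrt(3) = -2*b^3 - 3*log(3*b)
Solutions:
 u(b) = C1 + b^4/2 + 4*b^3/3 + 3*b*log(b) - 3*b + sqrt(3)*b + b*log(27)


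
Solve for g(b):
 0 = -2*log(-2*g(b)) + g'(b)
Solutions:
 -Integral(1/(log(-_y) + log(2)), (_y, g(b)))/2 = C1 - b


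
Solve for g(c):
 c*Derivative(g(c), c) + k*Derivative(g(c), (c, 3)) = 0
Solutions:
 g(c) = C1 + Integral(C2*airyai(c*(-1/k)^(1/3)) + C3*airybi(c*(-1/k)^(1/3)), c)


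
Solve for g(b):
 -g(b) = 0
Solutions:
 g(b) = 0


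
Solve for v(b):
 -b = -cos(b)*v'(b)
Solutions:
 v(b) = C1 + Integral(b/cos(b), b)


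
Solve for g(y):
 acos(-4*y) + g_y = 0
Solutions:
 g(y) = C1 - y*acos(-4*y) - sqrt(1 - 16*y^2)/4


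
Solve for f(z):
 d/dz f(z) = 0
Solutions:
 f(z) = C1


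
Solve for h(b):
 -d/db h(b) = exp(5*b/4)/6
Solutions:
 h(b) = C1 - 2*exp(5*b/4)/15


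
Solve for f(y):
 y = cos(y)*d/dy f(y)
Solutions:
 f(y) = C1 + Integral(y/cos(y), y)


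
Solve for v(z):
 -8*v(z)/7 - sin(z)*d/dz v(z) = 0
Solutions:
 v(z) = C1*(cos(z) + 1)^(4/7)/(cos(z) - 1)^(4/7)


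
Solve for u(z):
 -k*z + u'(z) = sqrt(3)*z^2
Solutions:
 u(z) = C1 + k*z^2/2 + sqrt(3)*z^3/3


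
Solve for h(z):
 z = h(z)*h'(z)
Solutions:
 h(z) = -sqrt(C1 + z^2)
 h(z) = sqrt(C1 + z^2)


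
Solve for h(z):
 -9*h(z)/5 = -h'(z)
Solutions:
 h(z) = C1*exp(9*z/5)


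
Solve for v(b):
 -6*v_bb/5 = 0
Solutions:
 v(b) = C1 + C2*b


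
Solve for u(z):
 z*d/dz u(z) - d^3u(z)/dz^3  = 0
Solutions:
 u(z) = C1 + Integral(C2*airyai(z) + C3*airybi(z), z)


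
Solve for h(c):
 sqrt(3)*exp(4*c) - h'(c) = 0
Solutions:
 h(c) = C1 + sqrt(3)*exp(4*c)/4


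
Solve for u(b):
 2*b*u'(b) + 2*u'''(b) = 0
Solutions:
 u(b) = C1 + Integral(C2*airyai(-b) + C3*airybi(-b), b)


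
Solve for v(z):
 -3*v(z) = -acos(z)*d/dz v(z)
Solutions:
 v(z) = C1*exp(3*Integral(1/acos(z), z))


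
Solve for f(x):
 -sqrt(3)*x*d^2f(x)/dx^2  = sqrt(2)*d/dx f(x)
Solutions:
 f(x) = C1 + C2*x^(1 - sqrt(6)/3)


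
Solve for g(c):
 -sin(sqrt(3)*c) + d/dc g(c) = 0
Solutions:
 g(c) = C1 - sqrt(3)*cos(sqrt(3)*c)/3


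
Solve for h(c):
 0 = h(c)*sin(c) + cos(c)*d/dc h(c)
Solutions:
 h(c) = C1*cos(c)


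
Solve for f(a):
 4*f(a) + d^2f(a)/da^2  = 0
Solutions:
 f(a) = C1*sin(2*a) + C2*cos(2*a)


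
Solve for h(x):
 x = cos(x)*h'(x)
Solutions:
 h(x) = C1 + Integral(x/cos(x), x)


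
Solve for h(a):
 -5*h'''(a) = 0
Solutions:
 h(a) = C1 + C2*a + C3*a^2


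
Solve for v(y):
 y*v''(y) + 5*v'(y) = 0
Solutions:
 v(y) = C1 + C2/y^4


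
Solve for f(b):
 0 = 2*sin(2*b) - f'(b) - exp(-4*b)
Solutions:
 f(b) = C1 - cos(2*b) + exp(-4*b)/4


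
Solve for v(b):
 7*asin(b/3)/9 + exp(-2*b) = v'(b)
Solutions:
 v(b) = C1 + 7*b*asin(b/3)/9 + 7*sqrt(9 - b^2)/9 - exp(-2*b)/2


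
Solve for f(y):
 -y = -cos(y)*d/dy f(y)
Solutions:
 f(y) = C1 + Integral(y/cos(y), y)


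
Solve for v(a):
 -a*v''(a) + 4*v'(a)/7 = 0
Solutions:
 v(a) = C1 + C2*a^(11/7)


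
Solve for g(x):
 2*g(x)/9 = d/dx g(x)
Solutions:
 g(x) = C1*exp(2*x/9)


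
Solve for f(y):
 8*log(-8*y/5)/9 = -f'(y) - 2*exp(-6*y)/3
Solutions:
 f(y) = C1 - 8*y*log(-y)/9 + 8*y*(-3*log(2) + 1 + log(5))/9 + exp(-6*y)/9


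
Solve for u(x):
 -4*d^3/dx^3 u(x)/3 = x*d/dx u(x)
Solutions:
 u(x) = C1 + Integral(C2*airyai(-6^(1/3)*x/2) + C3*airybi(-6^(1/3)*x/2), x)


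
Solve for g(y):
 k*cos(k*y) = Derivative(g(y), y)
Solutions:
 g(y) = C1 + sin(k*y)


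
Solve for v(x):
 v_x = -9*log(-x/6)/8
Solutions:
 v(x) = C1 - 9*x*log(-x)/8 + 9*x*(1 + log(6))/8


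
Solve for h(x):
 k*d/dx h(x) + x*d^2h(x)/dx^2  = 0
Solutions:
 h(x) = C1 + x^(1 - re(k))*(C2*sin(log(x)*Abs(im(k))) + C3*cos(log(x)*im(k)))


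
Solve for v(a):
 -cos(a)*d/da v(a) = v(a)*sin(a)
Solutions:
 v(a) = C1*cos(a)


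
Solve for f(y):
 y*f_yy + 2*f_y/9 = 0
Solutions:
 f(y) = C1 + C2*y^(7/9)


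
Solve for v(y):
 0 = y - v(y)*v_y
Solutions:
 v(y) = -sqrt(C1 + y^2)
 v(y) = sqrt(C1 + y^2)


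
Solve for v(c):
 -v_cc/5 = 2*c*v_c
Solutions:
 v(c) = C1 + C2*erf(sqrt(5)*c)


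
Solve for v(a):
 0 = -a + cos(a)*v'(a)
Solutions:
 v(a) = C1 + Integral(a/cos(a), a)


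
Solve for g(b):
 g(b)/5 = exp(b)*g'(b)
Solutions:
 g(b) = C1*exp(-exp(-b)/5)


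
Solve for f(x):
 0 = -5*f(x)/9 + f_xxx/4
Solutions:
 f(x) = C3*exp(60^(1/3)*x/3) + (C1*sin(20^(1/3)*3^(5/6)*x/6) + C2*cos(20^(1/3)*3^(5/6)*x/6))*exp(-60^(1/3)*x/6)


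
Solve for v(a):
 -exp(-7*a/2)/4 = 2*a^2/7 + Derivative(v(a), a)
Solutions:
 v(a) = C1 - 2*a^3/21 + exp(-7*a/2)/14


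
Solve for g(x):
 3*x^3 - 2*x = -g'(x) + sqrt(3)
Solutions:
 g(x) = C1 - 3*x^4/4 + x^2 + sqrt(3)*x


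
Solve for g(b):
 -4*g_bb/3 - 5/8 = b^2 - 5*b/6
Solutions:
 g(b) = C1 + C2*b - b^4/16 + 5*b^3/48 - 15*b^2/64


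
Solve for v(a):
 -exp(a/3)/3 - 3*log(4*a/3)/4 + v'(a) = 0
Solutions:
 v(a) = C1 + 3*a*log(a)/4 + 3*a*(-log(3) - 1 + 2*log(2))/4 + exp(a/3)


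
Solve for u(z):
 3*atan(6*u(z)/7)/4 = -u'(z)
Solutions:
 Integral(1/atan(6*_y/7), (_y, u(z))) = C1 - 3*z/4


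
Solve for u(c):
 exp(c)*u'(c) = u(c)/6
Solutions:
 u(c) = C1*exp(-exp(-c)/6)


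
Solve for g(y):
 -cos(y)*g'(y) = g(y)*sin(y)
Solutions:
 g(y) = C1*cos(y)


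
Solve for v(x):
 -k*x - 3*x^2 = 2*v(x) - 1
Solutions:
 v(x) = -k*x/2 - 3*x^2/2 + 1/2


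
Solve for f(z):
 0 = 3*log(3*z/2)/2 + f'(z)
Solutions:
 f(z) = C1 - 3*z*log(z)/2 - 3*z*log(3)/2 + 3*z*log(2)/2 + 3*z/2


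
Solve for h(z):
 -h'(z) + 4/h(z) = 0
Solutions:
 h(z) = -sqrt(C1 + 8*z)
 h(z) = sqrt(C1 + 8*z)


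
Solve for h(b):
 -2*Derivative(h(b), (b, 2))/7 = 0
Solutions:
 h(b) = C1 + C2*b


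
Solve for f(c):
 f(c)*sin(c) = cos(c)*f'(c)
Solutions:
 f(c) = C1/cos(c)


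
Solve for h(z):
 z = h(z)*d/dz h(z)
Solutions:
 h(z) = -sqrt(C1 + z^2)
 h(z) = sqrt(C1 + z^2)


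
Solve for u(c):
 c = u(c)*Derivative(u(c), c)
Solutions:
 u(c) = -sqrt(C1 + c^2)
 u(c) = sqrt(C1 + c^2)


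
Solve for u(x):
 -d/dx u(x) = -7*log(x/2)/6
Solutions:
 u(x) = C1 + 7*x*log(x)/6 - 7*x/6 - 7*x*log(2)/6


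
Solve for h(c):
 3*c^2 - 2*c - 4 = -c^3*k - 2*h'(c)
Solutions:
 h(c) = C1 - c^4*k/8 - c^3/2 + c^2/2 + 2*c


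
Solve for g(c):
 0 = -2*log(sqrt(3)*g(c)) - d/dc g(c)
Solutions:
 Integral(1/(2*log(_y) + log(3)), (_y, g(c))) = C1 - c


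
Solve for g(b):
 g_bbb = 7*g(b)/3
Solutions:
 g(b) = C3*exp(3^(2/3)*7^(1/3)*b/3) + (C1*sin(3^(1/6)*7^(1/3)*b/2) + C2*cos(3^(1/6)*7^(1/3)*b/2))*exp(-3^(2/3)*7^(1/3)*b/6)


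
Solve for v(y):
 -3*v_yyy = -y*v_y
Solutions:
 v(y) = C1 + Integral(C2*airyai(3^(2/3)*y/3) + C3*airybi(3^(2/3)*y/3), y)


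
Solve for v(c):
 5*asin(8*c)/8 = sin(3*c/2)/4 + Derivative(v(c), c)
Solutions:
 v(c) = C1 + 5*c*asin(8*c)/8 + 5*sqrt(1 - 64*c^2)/64 + cos(3*c/2)/6


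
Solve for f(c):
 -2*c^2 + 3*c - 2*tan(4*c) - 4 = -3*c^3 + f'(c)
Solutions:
 f(c) = C1 + 3*c^4/4 - 2*c^3/3 + 3*c^2/2 - 4*c + log(cos(4*c))/2


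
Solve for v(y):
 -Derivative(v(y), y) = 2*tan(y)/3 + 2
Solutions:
 v(y) = C1 - 2*y + 2*log(cos(y))/3


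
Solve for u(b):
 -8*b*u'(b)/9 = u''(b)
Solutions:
 u(b) = C1 + C2*erf(2*b/3)


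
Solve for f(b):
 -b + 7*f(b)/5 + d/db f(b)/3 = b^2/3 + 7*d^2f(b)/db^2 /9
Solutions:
 f(b) = C1*exp(3*b*(5 - sqrt(1005))/70) + C2*exp(3*b*(5 + sqrt(1005))/70) + 5*b^2/21 + 265*b/441 + 125/1029


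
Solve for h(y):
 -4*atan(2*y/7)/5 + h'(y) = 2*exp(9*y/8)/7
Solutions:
 h(y) = C1 + 4*y*atan(2*y/7)/5 + 16*exp(9*y/8)/63 - 7*log(4*y^2 + 49)/5


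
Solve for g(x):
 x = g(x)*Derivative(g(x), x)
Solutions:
 g(x) = -sqrt(C1 + x^2)
 g(x) = sqrt(C1 + x^2)


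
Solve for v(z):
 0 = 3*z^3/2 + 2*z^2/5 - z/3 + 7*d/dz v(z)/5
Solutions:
 v(z) = C1 - 15*z^4/56 - 2*z^3/21 + 5*z^2/42


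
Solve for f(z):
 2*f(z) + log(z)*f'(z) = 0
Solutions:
 f(z) = C1*exp(-2*li(z))


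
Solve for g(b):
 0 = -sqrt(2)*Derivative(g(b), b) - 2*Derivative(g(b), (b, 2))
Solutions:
 g(b) = C1 + C2*exp(-sqrt(2)*b/2)


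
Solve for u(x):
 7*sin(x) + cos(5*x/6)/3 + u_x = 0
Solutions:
 u(x) = C1 - 2*sin(5*x/6)/5 + 7*cos(x)


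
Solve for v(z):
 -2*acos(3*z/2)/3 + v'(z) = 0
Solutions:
 v(z) = C1 + 2*z*acos(3*z/2)/3 - 2*sqrt(4 - 9*z^2)/9


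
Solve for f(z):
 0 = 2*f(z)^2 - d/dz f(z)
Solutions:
 f(z) = -1/(C1 + 2*z)


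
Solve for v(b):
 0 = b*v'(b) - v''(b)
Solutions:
 v(b) = C1 + C2*erfi(sqrt(2)*b/2)


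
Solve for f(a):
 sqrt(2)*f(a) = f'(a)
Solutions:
 f(a) = C1*exp(sqrt(2)*a)


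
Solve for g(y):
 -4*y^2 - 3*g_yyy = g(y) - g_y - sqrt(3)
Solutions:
 g(y) = C1*exp(2^(1/3)*y*(2/(sqrt(77) + 9)^(1/3) + 2^(1/3)*(sqrt(77) + 9)^(1/3))/12)*sin(2^(1/3)*sqrt(3)*y*(-2^(1/3)*(sqrt(77) + 9)^(1/3) + 2/(sqrt(77) + 9)^(1/3))/12) + C2*exp(2^(1/3)*y*(2/(sqrt(77) + 9)^(1/3) + 2^(1/3)*(sqrt(77) + 9)^(1/3))/12)*cos(2^(1/3)*sqrt(3)*y*(-2^(1/3)*(sqrt(77) + 9)^(1/3) + 2/(sqrt(77) + 9)^(1/3))/12) + C3*exp(-2^(1/3)*y*(2/(sqrt(77) + 9)^(1/3) + 2^(1/3)*(sqrt(77) + 9)^(1/3))/6) - 4*y^2 - 8*y - 8 + sqrt(3)


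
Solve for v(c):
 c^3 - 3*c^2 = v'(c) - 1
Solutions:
 v(c) = C1 + c^4/4 - c^3 + c


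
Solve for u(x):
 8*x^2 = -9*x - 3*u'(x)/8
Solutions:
 u(x) = C1 - 64*x^3/9 - 12*x^2


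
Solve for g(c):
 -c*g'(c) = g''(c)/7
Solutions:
 g(c) = C1 + C2*erf(sqrt(14)*c/2)


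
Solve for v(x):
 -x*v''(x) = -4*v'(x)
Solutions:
 v(x) = C1 + C2*x^5


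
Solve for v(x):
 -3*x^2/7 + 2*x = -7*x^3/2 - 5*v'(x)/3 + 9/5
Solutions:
 v(x) = C1 - 21*x^4/40 + 3*x^3/35 - 3*x^2/5 + 27*x/25


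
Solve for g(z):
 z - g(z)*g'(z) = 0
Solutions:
 g(z) = -sqrt(C1 + z^2)
 g(z) = sqrt(C1 + z^2)


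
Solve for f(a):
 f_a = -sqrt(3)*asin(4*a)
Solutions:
 f(a) = C1 - sqrt(3)*(a*asin(4*a) + sqrt(1 - 16*a^2)/4)


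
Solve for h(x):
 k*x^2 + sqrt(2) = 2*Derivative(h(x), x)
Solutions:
 h(x) = C1 + k*x^3/6 + sqrt(2)*x/2


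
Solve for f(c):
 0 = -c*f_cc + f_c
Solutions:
 f(c) = C1 + C2*c^2


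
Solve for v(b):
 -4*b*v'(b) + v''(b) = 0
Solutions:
 v(b) = C1 + C2*erfi(sqrt(2)*b)


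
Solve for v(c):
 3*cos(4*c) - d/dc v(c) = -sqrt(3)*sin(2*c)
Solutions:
 v(c) = C1 + 3*sin(4*c)/4 - sqrt(3)*cos(2*c)/2


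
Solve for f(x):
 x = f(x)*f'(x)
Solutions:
 f(x) = -sqrt(C1 + x^2)
 f(x) = sqrt(C1 + x^2)


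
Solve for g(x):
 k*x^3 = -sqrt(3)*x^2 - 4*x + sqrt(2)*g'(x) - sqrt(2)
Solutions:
 g(x) = C1 + sqrt(2)*k*x^4/8 + sqrt(6)*x^3/6 + sqrt(2)*x^2 + x


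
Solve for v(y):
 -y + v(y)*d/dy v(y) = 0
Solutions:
 v(y) = -sqrt(C1 + y^2)
 v(y) = sqrt(C1 + y^2)


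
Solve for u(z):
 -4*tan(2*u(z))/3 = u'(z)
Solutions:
 u(z) = -asin(C1*exp(-8*z/3))/2 + pi/2
 u(z) = asin(C1*exp(-8*z/3))/2


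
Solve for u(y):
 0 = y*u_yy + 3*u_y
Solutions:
 u(y) = C1 + C2/y^2


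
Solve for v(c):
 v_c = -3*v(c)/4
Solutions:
 v(c) = C1*exp(-3*c/4)


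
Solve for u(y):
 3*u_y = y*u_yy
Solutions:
 u(y) = C1 + C2*y^4


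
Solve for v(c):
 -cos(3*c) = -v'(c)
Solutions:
 v(c) = C1 + sin(3*c)/3


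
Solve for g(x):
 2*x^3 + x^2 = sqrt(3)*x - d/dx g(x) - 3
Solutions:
 g(x) = C1 - x^4/2 - x^3/3 + sqrt(3)*x^2/2 - 3*x


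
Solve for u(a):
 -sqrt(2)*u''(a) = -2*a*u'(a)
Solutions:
 u(a) = C1 + C2*erfi(2^(3/4)*a/2)


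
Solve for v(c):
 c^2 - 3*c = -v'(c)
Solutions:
 v(c) = C1 - c^3/3 + 3*c^2/2


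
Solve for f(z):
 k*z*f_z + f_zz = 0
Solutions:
 f(z) = Piecewise((-sqrt(2)*sqrt(pi)*C1*erf(sqrt(2)*sqrt(k)*z/2)/(2*sqrt(k)) - C2, (k > 0) | (k < 0)), (-C1*z - C2, True))


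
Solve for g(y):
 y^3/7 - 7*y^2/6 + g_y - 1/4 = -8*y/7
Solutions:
 g(y) = C1 - y^4/28 + 7*y^3/18 - 4*y^2/7 + y/4


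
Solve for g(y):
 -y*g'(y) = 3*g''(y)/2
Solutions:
 g(y) = C1 + C2*erf(sqrt(3)*y/3)


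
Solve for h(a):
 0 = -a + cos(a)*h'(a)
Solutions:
 h(a) = C1 + Integral(a/cos(a), a)


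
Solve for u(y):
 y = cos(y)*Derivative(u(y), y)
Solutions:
 u(y) = C1 + Integral(y/cos(y), y)


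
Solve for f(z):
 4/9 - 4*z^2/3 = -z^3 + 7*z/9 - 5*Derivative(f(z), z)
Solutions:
 f(z) = C1 - z^4/20 + 4*z^3/45 + 7*z^2/90 - 4*z/45


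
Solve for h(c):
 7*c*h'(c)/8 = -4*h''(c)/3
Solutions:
 h(c) = C1 + C2*erf(sqrt(21)*c/8)


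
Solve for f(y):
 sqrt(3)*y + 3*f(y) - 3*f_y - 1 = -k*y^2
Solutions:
 f(y) = C1*exp(y) - k*y^2/3 - 2*k*y/3 - 2*k/3 - sqrt(3)*y/3 - sqrt(3)/3 + 1/3


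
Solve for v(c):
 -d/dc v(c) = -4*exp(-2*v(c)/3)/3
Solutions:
 v(c) = 3*log(-sqrt(C1 + 4*c)) - 3*log(3) + 3*log(2)/2
 v(c) = 3*log(C1 + 4*c)/2 - 3*log(3) + 3*log(2)/2


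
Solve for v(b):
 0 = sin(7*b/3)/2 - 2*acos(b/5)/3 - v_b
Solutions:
 v(b) = C1 - 2*b*acos(b/5)/3 + 2*sqrt(25 - b^2)/3 - 3*cos(7*b/3)/14


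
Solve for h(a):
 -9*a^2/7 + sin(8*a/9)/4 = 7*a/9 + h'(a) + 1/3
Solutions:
 h(a) = C1 - 3*a^3/7 - 7*a^2/18 - a/3 - 9*cos(8*a/9)/32


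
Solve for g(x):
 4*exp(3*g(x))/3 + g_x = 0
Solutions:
 g(x) = log((-1 - sqrt(3)*I)*(1/(C1 + 4*x))^(1/3)/2)
 g(x) = log((-1 + sqrt(3)*I)*(1/(C1 + 4*x))^(1/3)/2)
 g(x) = log(1/(C1 + 4*x))/3


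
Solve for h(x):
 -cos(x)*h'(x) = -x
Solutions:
 h(x) = C1 + Integral(x/cos(x), x)


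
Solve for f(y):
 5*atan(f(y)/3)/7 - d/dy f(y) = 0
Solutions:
 Integral(1/atan(_y/3), (_y, f(y))) = C1 + 5*y/7


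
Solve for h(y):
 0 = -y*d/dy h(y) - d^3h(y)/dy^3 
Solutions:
 h(y) = C1 + Integral(C2*airyai(-y) + C3*airybi(-y), y)


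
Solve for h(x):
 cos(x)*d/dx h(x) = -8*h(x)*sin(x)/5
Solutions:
 h(x) = C1*cos(x)^(8/5)


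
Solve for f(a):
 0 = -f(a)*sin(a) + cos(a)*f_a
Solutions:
 f(a) = C1/cos(a)


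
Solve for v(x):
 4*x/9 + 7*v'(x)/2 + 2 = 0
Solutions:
 v(x) = C1 - 4*x^2/63 - 4*x/7


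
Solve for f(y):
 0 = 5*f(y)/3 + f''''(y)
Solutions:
 f(y) = (C1*sin(sqrt(2)*3^(3/4)*5^(1/4)*y/6) + C2*cos(sqrt(2)*3^(3/4)*5^(1/4)*y/6))*exp(-sqrt(2)*3^(3/4)*5^(1/4)*y/6) + (C3*sin(sqrt(2)*3^(3/4)*5^(1/4)*y/6) + C4*cos(sqrt(2)*3^(3/4)*5^(1/4)*y/6))*exp(sqrt(2)*3^(3/4)*5^(1/4)*y/6)


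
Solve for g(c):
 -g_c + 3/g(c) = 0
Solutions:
 g(c) = -sqrt(C1 + 6*c)
 g(c) = sqrt(C1 + 6*c)


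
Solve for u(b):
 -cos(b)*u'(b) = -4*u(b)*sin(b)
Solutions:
 u(b) = C1/cos(b)^4


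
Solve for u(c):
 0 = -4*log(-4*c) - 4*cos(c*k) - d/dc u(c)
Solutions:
 u(c) = C1 - 4*c*log(-c) - 8*c*log(2) + 4*c - 4*Piecewise((sin(c*k)/k, Ne(k, 0)), (c, True))


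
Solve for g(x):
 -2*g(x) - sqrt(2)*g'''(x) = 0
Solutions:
 g(x) = C3*exp(-2^(1/6)*x) + (C1*sin(2^(1/6)*sqrt(3)*x/2) + C2*cos(2^(1/6)*sqrt(3)*x/2))*exp(2^(1/6)*x/2)


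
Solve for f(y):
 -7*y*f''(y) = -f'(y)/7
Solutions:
 f(y) = C1 + C2*y^(50/49)


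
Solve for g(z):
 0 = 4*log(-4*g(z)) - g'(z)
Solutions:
 -Integral(1/(log(-_y) + 2*log(2)), (_y, g(z)))/4 = C1 - z


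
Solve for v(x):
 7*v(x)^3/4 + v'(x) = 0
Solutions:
 v(x) = -sqrt(2)*sqrt(-1/(C1 - 7*x))
 v(x) = sqrt(2)*sqrt(-1/(C1 - 7*x))


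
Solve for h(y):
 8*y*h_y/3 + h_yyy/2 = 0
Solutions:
 h(y) = C1 + Integral(C2*airyai(-2*2^(1/3)*3^(2/3)*y/3) + C3*airybi(-2*2^(1/3)*3^(2/3)*y/3), y)


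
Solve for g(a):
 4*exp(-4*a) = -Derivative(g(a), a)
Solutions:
 g(a) = C1 + exp(-4*a)


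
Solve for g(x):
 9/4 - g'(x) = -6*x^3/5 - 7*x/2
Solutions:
 g(x) = C1 + 3*x^4/10 + 7*x^2/4 + 9*x/4


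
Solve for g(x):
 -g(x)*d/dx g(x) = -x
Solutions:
 g(x) = -sqrt(C1 + x^2)
 g(x) = sqrt(C1 + x^2)


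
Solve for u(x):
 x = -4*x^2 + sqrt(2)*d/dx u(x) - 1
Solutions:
 u(x) = C1 + 2*sqrt(2)*x^3/3 + sqrt(2)*x^2/4 + sqrt(2)*x/2


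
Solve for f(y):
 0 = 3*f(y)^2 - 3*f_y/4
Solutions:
 f(y) = -1/(C1 + 4*y)


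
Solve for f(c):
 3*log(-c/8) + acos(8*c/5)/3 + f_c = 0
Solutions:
 f(c) = C1 - 3*c*log(-c) - c*acos(8*c/5)/3 + 3*c + 9*c*log(2) + sqrt(25 - 64*c^2)/24


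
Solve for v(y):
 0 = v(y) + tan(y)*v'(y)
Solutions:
 v(y) = C1/sin(y)


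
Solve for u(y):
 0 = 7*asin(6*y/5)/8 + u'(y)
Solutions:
 u(y) = C1 - 7*y*asin(6*y/5)/8 - 7*sqrt(25 - 36*y^2)/48


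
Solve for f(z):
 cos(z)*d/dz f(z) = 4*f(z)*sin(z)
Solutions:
 f(z) = C1/cos(z)^4


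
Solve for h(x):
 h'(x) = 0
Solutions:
 h(x) = C1


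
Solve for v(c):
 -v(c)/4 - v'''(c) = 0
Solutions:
 v(c) = C3*exp(-2^(1/3)*c/2) + (C1*sin(2^(1/3)*sqrt(3)*c/4) + C2*cos(2^(1/3)*sqrt(3)*c/4))*exp(2^(1/3)*c/4)


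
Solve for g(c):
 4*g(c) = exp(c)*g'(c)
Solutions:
 g(c) = C1*exp(-4*exp(-c))


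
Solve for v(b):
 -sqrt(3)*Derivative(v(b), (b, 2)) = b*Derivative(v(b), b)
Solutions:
 v(b) = C1 + C2*erf(sqrt(2)*3^(3/4)*b/6)


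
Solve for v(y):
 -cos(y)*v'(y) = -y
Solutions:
 v(y) = C1 + Integral(y/cos(y), y)


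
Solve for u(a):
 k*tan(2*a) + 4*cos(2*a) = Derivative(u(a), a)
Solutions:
 u(a) = C1 - k*log(cos(2*a))/2 + 2*sin(2*a)


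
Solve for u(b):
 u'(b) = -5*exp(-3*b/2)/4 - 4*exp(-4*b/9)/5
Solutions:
 u(b) = C1 + 5*exp(-3*b/2)/6 + 9*exp(-4*b/9)/5


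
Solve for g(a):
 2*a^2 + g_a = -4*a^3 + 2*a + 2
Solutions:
 g(a) = C1 - a^4 - 2*a^3/3 + a^2 + 2*a


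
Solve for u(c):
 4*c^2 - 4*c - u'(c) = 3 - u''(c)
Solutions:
 u(c) = C1 + C2*exp(c) + 4*c^3/3 + 2*c^2 + c


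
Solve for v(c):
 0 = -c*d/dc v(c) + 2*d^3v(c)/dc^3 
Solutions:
 v(c) = C1 + Integral(C2*airyai(2^(2/3)*c/2) + C3*airybi(2^(2/3)*c/2), c)


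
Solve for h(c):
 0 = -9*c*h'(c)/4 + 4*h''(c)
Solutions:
 h(c) = C1 + C2*erfi(3*sqrt(2)*c/8)


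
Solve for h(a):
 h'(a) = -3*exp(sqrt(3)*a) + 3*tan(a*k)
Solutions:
 h(a) = C1 + 3*Piecewise((-log(cos(a*k))/k, Ne(k, 0)), (0, True)) - sqrt(3)*exp(sqrt(3)*a)


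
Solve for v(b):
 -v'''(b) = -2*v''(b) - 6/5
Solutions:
 v(b) = C1 + C2*b + C3*exp(2*b) - 3*b^2/10


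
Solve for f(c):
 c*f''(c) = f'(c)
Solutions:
 f(c) = C1 + C2*c^2


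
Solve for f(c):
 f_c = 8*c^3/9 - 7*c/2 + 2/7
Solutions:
 f(c) = C1 + 2*c^4/9 - 7*c^2/4 + 2*c/7


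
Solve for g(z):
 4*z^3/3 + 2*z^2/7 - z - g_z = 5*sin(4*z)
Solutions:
 g(z) = C1 + z^4/3 + 2*z^3/21 - z^2/2 + 5*cos(4*z)/4


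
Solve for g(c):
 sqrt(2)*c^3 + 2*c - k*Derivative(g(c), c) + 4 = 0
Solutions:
 g(c) = C1 + sqrt(2)*c^4/(4*k) + c^2/k + 4*c/k


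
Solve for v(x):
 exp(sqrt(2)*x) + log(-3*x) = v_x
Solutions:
 v(x) = C1 + x*log(-x) + x*(-1 + log(3)) + sqrt(2)*exp(sqrt(2)*x)/2


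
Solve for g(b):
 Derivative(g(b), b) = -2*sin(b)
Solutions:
 g(b) = C1 + 2*cos(b)


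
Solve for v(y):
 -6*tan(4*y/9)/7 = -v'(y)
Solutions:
 v(y) = C1 - 27*log(cos(4*y/9))/14


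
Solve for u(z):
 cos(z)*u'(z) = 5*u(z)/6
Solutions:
 u(z) = C1*(sin(z) + 1)^(5/12)/(sin(z) - 1)^(5/12)


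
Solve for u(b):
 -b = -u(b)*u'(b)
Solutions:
 u(b) = -sqrt(C1 + b^2)
 u(b) = sqrt(C1 + b^2)


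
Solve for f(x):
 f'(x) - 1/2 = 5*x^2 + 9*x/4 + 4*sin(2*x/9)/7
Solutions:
 f(x) = C1 + 5*x^3/3 + 9*x^2/8 + x/2 - 18*cos(2*x/9)/7


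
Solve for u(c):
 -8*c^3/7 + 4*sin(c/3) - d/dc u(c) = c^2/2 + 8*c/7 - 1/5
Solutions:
 u(c) = C1 - 2*c^4/7 - c^3/6 - 4*c^2/7 + c/5 - 12*cos(c/3)


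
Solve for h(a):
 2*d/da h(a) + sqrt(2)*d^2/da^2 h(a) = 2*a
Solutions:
 h(a) = C1 + C2*exp(-sqrt(2)*a) + a^2/2 - sqrt(2)*a/2


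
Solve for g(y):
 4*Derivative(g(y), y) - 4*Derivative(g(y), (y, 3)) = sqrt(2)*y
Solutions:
 g(y) = C1 + C2*exp(-y) + C3*exp(y) + sqrt(2)*y^2/8


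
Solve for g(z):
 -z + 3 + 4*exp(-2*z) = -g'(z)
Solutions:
 g(z) = C1 + z^2/2 - 3*z + 2*exp(-2*z)


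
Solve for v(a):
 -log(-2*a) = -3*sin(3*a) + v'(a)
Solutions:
 v(a) = C1 - a*log(-a) - a*log(2) + a - cos(3*a)


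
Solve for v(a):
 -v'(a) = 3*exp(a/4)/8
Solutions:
 v(a) = C1 - 3*exp(a/4)/2


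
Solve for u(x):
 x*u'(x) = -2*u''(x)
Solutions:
 u(x) = C1 + C2*erf(x/2)


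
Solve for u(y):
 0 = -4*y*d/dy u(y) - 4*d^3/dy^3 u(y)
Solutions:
 u(y) = C1 + Integral(C2*airyai(-y) + C3*airybi(-y), y)


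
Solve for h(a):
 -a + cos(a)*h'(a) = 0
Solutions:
 h(a) = C1 + Integral(a/cos(a), a)


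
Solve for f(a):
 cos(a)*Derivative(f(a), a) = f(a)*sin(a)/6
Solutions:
 f(a) = C1/cos(a)^(1/6)


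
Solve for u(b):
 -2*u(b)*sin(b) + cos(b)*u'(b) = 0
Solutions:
 u(b) = C1/cos(b)^2


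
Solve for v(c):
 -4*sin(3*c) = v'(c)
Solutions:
 v(c) = C1 + 4*cos(3*c)/3


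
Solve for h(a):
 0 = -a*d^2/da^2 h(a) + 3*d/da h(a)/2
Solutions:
 h(a) = C1 + C2*a^(5/2)


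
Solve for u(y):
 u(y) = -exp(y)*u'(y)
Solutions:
 u(y) = C1*exp(exp(-y))


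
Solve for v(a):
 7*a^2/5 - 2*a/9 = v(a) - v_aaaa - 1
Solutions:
 v(a) = C1*exp(-a) + C2*exp(a) + C3*sin(a) + C4*cos(a) + 7*a^2/5 - 2*a/9 + 1


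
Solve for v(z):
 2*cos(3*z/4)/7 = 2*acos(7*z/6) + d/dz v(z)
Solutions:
 v(z) = C1 - 2*z*acos(7*z/6) + 2*sqrt(36 - 49*z^2)/7 + 8*sin(3*z/4)/21


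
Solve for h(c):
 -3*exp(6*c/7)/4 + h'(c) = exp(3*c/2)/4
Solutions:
 h(c) = C1 + 7*exp(6*c/7)/8 + exp(3*c/2)/6


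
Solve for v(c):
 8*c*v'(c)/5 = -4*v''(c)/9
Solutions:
 v(c) = C1 + C2*erf(3*sqrt(5)*c/5)


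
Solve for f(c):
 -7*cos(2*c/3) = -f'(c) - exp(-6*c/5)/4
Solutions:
 f(c) = C1 + 21*sin(2*c/3)/2 + 5*exp(-6*c/5)/24


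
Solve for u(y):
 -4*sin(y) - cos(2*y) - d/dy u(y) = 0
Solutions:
 u(y) = C1 - sin(2*y)/2 + 4*cos(y)


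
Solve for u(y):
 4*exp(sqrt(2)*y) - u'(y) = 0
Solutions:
 u(y) = C1 + 2*sqrt(2)*exp(sqrt(2)*y)


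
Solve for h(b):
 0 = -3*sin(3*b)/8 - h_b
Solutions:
 h(b) = C1 + cos(3*b)/8


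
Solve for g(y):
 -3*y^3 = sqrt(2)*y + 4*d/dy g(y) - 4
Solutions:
 g(y) = C1 - 3*y^4/16 - sqrt(2)*y^2/8 + y


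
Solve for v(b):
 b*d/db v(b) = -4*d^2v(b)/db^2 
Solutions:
 v(b) = C1 + C2*erf(sqrt(2)*b/4)
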